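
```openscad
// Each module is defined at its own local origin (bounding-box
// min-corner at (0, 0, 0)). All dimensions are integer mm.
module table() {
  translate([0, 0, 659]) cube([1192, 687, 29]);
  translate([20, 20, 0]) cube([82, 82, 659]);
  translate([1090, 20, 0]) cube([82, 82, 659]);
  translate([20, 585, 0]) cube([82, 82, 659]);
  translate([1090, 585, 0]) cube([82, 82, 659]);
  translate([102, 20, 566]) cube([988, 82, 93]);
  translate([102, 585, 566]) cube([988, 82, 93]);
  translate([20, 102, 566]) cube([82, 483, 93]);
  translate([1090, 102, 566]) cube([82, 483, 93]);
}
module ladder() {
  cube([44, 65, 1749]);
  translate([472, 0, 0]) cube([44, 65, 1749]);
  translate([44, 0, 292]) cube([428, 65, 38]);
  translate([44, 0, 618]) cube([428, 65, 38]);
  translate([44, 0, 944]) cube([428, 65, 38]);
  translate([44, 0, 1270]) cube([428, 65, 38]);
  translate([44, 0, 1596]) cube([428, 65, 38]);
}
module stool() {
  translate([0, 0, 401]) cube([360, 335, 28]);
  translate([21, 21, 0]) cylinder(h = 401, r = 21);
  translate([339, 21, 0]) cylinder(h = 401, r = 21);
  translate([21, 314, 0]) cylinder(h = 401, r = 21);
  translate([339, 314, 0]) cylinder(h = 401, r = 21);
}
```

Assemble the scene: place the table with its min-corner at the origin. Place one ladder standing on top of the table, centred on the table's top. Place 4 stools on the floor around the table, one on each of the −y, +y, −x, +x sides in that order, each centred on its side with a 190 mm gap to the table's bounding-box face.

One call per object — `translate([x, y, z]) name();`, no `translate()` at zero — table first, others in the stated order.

table();
translate([338, 311, 688]) ladder();
translate([416, -525, 0]) stool();
translate([416, 877, 0]) stool();
translate([-550, 176, 0]) stool();
translate([1382, 176, 0]) stool();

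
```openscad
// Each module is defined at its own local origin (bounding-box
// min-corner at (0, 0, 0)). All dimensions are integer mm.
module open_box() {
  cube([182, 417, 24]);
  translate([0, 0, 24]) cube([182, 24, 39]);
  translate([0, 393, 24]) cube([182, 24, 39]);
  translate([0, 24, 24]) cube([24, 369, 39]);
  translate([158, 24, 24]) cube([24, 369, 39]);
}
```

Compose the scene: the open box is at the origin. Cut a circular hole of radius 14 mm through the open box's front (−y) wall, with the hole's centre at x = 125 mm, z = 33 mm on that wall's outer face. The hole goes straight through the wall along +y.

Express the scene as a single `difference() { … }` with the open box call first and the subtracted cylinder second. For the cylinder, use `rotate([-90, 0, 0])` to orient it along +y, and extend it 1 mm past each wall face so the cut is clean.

difference() {
  open_box();
  translate([125, -1, 33]) rotate([-90, 0, 0]) cylinder(h = 26, r = 14);
}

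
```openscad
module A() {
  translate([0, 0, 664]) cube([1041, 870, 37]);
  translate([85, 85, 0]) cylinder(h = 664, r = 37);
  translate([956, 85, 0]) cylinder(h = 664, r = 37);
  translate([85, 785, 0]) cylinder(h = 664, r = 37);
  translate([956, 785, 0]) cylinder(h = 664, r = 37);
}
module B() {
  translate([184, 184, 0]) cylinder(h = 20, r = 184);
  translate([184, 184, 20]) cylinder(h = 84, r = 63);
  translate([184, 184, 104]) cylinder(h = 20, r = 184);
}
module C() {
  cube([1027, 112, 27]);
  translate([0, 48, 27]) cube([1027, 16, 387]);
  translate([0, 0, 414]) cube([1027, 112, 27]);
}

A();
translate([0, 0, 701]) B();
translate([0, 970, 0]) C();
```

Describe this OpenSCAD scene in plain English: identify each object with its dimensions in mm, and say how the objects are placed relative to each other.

A is a table with a 1041×870 mm rectangular top, 37 mm thick, top surface at z = 701 mm, supported by four round legs of 74 mm diameter, each leg's bounding box inset 48 mm from the nearest pair of top edges, running from the floor.

B is a spool: two coaxial disc flanges of radius 184 mm and thickness 20 mm, joined by a core cylinder of radius 63 mm and height 84 mm. The lower flange rests on z = 0 and the three cylinders share a vertical axis.

C is an I-beam lying along x, 1027 mm long. Overall section height 441 mm. Two flanges 112 mm wide (y) and 27 mm thick, one on the floor and one at the top; a web 16 mm thick runs between them, centred on the flange width.

The spool is on top of the table. The I-beam is on the floor beside the table on its +y side.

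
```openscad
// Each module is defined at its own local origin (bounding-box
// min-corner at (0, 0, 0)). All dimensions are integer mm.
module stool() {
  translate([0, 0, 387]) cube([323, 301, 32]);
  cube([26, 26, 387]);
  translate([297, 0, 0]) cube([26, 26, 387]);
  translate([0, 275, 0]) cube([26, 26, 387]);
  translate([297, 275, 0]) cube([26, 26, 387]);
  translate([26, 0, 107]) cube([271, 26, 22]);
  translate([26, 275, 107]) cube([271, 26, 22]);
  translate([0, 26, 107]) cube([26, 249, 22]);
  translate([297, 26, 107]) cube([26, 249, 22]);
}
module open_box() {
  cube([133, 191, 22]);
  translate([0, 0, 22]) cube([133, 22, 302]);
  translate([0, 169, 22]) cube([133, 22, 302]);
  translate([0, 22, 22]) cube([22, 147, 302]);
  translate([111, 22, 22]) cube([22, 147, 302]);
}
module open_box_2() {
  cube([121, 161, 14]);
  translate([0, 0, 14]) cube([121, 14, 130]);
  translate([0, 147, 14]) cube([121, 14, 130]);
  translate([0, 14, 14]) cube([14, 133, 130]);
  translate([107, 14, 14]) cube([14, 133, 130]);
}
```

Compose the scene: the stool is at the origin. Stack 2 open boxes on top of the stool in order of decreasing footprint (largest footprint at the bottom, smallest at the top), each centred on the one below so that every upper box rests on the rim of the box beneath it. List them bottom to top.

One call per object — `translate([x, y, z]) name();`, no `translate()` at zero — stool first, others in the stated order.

stool();
translate([95, 55, 419]) open_box();
translate([101, 70, 743]) open_box_2();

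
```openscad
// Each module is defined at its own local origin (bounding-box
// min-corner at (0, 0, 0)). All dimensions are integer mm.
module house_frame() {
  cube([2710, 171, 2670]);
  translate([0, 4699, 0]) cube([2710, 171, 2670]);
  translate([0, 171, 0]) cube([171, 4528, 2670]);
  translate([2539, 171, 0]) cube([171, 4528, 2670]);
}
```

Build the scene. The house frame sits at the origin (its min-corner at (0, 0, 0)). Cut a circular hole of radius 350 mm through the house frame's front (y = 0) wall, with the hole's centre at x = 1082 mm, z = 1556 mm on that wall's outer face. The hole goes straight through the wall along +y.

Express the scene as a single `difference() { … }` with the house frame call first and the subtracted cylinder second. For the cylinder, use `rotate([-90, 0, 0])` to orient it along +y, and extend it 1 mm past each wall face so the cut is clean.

difference() {
  house_frame();
  translate([1082, -1, 1556]) rotate([-90, 0, 0]) cylinder(h = 173, r = 350);
}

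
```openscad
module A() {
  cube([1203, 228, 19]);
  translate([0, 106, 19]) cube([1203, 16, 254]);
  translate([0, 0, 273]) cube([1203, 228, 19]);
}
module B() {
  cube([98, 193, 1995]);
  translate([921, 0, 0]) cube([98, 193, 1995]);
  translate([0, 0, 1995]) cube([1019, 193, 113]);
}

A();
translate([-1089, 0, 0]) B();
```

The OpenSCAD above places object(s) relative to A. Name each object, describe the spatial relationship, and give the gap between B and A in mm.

The door frame's nearest face is 70 mm from the I-beam's −x face.

A is an I-beam. B is a door frame. The door frame is on the floor beside the I-beam on its −x side. The gap between the door frame and the I-beam is 70 mm.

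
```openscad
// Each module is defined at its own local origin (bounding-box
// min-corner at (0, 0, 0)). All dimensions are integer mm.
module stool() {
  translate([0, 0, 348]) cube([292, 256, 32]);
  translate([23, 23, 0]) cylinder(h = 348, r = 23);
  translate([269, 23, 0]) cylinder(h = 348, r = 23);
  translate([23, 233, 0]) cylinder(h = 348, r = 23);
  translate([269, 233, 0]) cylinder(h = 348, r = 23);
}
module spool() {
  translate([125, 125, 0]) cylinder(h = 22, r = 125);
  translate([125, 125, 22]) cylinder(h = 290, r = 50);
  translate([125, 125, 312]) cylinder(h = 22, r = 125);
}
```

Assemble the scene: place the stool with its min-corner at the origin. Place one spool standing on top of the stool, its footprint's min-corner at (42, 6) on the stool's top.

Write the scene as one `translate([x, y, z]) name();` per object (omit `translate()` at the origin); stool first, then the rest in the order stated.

stool();
translate([42, 6, 380]) spool();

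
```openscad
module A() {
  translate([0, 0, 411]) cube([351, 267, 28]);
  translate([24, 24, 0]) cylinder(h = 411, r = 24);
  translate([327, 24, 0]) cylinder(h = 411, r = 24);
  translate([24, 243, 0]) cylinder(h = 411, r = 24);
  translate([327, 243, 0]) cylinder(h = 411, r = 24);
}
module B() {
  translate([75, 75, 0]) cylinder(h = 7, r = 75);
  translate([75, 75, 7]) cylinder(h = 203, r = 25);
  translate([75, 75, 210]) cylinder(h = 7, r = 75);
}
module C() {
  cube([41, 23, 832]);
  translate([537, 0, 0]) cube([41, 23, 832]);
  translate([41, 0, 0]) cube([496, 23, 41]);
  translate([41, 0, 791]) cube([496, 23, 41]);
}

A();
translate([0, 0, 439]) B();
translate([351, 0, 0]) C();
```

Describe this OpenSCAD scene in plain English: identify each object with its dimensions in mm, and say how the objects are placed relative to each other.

A is a four-legged stool. The seat is a 351×267×28 mm slab whose top surface is at z = 439 mm; four round legs, each 48 mm in diameter, run from the floor (z = 0) to the underside of the seat, each leg's axis is inset half a diameter from the nearest pair of seat edges (so the leg's bounding box is flush with the corner).

B is a spool: two coaxial disc flanges of radius 75 mm and thickness 7 mm, joined by a core cylinder of radius 25 mm and height 203 mm. The lower flange rests on z = 0 and the three cylinders share a vertical axis.

C is a rectangular picture frame lying in the x–z plane (depth along y). The opening is 496 mm wide (x) by 750 mm tall (z), surrounded by a border 41 mm wide on all four sides. The frame is 23 mm deep and is made of two full-height vertical stiles with two horizontal rails fitted between them.

The spool is on top of the stool. The picture frame is against the stool's +x side, with their −y faces flush.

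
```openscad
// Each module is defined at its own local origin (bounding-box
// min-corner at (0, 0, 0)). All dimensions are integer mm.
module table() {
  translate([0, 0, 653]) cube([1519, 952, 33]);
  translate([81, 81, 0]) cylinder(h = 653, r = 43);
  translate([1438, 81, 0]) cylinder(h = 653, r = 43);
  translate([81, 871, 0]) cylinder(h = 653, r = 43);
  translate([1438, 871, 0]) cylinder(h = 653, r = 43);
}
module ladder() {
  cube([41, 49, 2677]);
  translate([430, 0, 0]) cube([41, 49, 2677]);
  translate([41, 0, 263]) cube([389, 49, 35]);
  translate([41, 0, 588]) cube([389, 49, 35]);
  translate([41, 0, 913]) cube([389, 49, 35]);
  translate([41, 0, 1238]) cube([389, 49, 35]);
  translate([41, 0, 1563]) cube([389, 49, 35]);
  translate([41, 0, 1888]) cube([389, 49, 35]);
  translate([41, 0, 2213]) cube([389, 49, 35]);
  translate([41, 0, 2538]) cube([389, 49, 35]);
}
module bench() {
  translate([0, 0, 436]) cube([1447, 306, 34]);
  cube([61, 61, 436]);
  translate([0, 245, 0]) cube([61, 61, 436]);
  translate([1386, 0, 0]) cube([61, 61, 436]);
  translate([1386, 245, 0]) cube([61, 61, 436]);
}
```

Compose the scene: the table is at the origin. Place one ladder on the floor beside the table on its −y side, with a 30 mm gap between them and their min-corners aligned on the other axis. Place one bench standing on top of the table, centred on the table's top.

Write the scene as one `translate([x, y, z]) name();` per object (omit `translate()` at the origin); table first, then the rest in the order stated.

table();
translate([0, -79, 0]) ladder();
translate([36, 323, 686]) bench();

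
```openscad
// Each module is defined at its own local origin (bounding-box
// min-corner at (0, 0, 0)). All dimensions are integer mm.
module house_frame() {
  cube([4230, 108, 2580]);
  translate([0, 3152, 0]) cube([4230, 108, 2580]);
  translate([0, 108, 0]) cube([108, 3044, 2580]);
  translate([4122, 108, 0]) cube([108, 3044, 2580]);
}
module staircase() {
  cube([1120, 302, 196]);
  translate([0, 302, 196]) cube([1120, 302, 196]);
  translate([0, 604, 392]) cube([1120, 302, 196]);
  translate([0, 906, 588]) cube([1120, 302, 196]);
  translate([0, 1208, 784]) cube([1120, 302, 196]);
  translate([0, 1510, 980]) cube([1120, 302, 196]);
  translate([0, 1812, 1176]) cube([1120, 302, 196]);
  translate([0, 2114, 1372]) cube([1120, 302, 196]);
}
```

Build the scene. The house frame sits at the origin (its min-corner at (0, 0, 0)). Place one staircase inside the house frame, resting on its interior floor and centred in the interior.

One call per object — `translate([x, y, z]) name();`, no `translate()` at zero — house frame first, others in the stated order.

house_frame();
translate([1555, 422, 0]) staircase();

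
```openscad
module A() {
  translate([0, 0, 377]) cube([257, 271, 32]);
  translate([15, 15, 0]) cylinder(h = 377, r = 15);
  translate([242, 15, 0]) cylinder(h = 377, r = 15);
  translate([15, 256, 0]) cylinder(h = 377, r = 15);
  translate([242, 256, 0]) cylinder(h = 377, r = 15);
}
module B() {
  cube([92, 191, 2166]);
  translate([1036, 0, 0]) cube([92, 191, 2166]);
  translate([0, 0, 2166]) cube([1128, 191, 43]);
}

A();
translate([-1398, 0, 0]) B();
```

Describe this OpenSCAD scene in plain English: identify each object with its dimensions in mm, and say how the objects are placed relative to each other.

A is a four-legged stool. The seat is 257×271 mm, 32 mm thick, top at z = 409 mm. It stands on four round legs, each 30 mm in diameter, from z = 0 to the seat underside, each leg's axis is inset half a diameter from the nearest pair of seat edges (so the leg's bounding box is flush with the corner).

B is a door frame. The clear opening is 944 mm wide and 2166 mm high. Two 92 mm wide jambs, 191 mm deep, stand either side of the opening from the floor to the top of the opening. A 43 mm thick head sits across the top of both jambs, spanning the full outside width of the frame.

The door frame is on the floor beside the stool on its −x side.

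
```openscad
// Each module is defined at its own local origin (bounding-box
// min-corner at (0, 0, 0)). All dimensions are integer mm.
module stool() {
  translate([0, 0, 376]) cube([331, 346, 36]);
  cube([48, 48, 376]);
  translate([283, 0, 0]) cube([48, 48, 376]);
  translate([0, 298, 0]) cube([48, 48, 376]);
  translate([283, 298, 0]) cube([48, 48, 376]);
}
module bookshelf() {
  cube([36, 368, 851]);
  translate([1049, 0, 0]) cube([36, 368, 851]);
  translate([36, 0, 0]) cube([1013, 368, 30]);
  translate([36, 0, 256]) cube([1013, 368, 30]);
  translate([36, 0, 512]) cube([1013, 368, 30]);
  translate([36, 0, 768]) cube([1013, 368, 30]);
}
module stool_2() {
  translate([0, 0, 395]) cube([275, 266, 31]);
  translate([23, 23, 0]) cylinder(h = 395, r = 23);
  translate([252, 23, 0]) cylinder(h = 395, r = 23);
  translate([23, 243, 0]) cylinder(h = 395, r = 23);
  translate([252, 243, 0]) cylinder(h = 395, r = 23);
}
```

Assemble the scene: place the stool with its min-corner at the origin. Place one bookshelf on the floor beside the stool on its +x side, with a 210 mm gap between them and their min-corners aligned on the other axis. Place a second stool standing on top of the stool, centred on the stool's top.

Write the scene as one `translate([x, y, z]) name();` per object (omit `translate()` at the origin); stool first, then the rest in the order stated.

stool();
translate([541, 0, 0]) bookshelf();
translate([28, 40, 412]) stool_2();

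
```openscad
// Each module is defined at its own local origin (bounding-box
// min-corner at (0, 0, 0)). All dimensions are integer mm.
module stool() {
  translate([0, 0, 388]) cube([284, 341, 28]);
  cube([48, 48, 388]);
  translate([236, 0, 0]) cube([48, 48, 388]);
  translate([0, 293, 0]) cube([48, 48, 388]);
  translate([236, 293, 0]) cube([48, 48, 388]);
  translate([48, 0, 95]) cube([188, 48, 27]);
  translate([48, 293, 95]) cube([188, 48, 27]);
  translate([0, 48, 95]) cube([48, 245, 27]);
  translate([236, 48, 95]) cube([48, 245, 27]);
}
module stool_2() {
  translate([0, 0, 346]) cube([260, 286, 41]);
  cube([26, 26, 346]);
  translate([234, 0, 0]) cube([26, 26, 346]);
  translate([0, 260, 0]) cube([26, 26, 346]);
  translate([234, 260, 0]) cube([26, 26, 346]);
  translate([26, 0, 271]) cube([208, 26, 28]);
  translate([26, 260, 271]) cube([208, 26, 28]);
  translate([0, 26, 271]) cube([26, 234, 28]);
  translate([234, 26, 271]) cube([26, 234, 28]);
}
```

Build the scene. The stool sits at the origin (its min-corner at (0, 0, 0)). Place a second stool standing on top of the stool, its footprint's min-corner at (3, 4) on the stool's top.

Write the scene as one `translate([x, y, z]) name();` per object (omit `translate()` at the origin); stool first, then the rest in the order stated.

stool();
translate([3, 4, 416]) stool_2();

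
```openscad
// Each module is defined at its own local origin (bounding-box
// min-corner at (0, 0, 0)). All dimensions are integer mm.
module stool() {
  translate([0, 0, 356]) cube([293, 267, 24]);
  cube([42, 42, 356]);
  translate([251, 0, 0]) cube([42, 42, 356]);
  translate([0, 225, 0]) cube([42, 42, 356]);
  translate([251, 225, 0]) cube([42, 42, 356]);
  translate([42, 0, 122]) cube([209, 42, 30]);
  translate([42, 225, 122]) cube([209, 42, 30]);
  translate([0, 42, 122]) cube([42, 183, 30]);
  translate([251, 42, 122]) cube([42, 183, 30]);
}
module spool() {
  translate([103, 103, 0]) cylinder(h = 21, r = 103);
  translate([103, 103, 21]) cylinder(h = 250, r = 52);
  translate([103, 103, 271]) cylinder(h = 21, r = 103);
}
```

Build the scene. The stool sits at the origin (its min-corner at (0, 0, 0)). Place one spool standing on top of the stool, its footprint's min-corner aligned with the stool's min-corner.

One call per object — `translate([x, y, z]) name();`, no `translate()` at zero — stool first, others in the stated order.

stool();
translate([0, 0, 380]) spool();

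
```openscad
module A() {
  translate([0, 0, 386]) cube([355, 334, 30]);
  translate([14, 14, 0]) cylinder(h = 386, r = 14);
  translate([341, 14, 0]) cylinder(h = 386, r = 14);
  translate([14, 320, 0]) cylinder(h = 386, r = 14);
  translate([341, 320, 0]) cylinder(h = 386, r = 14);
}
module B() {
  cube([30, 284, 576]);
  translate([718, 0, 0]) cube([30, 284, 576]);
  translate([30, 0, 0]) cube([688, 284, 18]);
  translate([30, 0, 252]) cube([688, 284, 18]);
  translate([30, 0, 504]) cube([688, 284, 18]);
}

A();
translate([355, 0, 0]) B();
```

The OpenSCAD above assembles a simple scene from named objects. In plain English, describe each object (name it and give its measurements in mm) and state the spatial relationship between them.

A is a four-legged stool. The seat is a 355×334×30 mm slab whose top surface is at z = 416 mm; four round legs, each 28 mm in diameter, run from the floor (z = 0) to the underside of the seat, each leg's axis is inset half a diameter from the nearest pair of seat edges (so the leg's bounding box is flush with the corner).

B is a bookshelf 748 mm wide overall, 284 mm deep and 576 mm tall. The two sides are 30 mm thick vertical panels. 3 horizontal shelves of 18 mm thickness span between the inner faces of the sides; the lowest shelf sits on the floor and shelves are stacked with a clear vertical gap of 234 mm between each pair.

The bookshelf is against the stool's +x side, with their −y faces flush.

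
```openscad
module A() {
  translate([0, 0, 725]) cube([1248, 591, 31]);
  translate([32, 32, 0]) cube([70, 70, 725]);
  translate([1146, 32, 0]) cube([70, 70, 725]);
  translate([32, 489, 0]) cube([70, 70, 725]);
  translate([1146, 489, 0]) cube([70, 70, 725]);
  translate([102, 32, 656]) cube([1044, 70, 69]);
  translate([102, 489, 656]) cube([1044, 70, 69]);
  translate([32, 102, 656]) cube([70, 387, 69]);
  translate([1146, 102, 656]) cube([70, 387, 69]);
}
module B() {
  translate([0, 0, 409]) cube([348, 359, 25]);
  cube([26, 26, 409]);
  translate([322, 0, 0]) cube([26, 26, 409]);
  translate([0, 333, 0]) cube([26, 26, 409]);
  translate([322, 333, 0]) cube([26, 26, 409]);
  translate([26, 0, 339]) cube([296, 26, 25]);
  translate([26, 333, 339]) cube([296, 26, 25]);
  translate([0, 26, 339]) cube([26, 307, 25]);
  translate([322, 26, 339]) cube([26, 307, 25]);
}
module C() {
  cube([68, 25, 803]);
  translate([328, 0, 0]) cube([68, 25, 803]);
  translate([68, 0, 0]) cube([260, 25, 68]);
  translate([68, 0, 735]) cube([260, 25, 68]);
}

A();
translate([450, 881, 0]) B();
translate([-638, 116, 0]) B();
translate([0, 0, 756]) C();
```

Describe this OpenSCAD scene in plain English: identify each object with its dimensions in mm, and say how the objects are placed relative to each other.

A is a table with a 1248×591 mm rectangular top, 31 mm thick, top surface at z = 756 mm, supported by four 70×70 mm square legs, each inset 32 mm from the nearest pair of top edges, running from the floor. Four apron rails, 70 mm thick and 69 mm tall, run between adjacent legs with their top edges flush with the underside of the top and their outer faces flush with the legs' outer faces.

B is a four-legged stool. The seat is 348×359 mm, 25 mm thick, top at z = 434 mm. It stands on four square legs, each 26×26 mm in cross-section, from z = 0 to the seat underside, each flush with a corner of the seat. Four stretchers, 26 mm wide and 25 mm tall, connect adjacent legs with their undersides at z = 339 mm, each running between the inner faces of the legs it joins and aligned with the legs' outer faces on the other axis.

C is a rectangular picture frame lying in the x–z plane (depth along y). The opening is 260 mm wide (x) by 667 mm tall (z), surrounded by a border 68 mm wide on all four sides. The frame is 25 mm deep and is made of two full-height vertical stiles with two horizontal rails fitted between them.

Two stools sit around the table at the +y, −x sides. The picture frame is on top of the table.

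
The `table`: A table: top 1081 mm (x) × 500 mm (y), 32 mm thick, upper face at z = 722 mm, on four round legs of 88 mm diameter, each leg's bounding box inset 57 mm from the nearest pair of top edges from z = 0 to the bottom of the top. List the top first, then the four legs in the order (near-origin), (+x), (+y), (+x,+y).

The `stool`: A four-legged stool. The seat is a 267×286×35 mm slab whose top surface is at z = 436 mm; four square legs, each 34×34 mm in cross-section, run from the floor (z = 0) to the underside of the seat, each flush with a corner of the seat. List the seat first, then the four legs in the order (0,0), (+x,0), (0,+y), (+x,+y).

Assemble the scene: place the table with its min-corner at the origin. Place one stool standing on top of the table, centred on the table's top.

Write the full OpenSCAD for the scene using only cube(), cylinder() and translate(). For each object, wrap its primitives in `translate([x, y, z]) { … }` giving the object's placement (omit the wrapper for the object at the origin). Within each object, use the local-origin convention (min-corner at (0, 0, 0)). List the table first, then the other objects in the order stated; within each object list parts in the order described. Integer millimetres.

translate([0, 0, 690]) cube([1081, 500, 32]);
translate([101, 101, 0]) cylinder(h = 690, r = 44);
translate([980, 101, 0]) cylinder(h = 690, r = 44);
translate([101, 399, 0]) cylinder(h = 690, r = 44);
translate([980, 399, 0]) cylinder(h = 690, r = 44);
translate([407, 107, 722]) {
  translate([0, 0, 401]) cube([267, 286, 35]);
  cube([34, 34, 401]);
  translate([233, 0, 0]) cube([34, 34, 401]);
  translate([0, 252, 0]) cube([34, 34, 401]);
  translate([233, 252, 0]) cube([34, 34, 401]);
}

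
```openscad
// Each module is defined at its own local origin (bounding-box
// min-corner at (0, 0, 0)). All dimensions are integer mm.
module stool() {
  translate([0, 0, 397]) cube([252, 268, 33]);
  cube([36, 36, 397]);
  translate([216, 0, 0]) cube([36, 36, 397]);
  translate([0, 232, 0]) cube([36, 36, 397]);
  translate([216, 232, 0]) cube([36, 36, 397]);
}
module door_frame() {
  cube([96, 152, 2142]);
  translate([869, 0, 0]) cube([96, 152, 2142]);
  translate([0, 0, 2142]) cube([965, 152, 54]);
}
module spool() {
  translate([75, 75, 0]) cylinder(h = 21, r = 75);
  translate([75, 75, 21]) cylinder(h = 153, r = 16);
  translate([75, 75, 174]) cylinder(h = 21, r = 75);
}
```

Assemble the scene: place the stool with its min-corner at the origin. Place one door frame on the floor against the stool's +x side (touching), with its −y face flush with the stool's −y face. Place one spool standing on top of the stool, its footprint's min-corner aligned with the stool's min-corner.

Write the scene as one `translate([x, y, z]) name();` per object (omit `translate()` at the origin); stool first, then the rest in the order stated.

stool();
translate([252, 0, 0]) door_frame();
translate([0, 0, 430]) spool();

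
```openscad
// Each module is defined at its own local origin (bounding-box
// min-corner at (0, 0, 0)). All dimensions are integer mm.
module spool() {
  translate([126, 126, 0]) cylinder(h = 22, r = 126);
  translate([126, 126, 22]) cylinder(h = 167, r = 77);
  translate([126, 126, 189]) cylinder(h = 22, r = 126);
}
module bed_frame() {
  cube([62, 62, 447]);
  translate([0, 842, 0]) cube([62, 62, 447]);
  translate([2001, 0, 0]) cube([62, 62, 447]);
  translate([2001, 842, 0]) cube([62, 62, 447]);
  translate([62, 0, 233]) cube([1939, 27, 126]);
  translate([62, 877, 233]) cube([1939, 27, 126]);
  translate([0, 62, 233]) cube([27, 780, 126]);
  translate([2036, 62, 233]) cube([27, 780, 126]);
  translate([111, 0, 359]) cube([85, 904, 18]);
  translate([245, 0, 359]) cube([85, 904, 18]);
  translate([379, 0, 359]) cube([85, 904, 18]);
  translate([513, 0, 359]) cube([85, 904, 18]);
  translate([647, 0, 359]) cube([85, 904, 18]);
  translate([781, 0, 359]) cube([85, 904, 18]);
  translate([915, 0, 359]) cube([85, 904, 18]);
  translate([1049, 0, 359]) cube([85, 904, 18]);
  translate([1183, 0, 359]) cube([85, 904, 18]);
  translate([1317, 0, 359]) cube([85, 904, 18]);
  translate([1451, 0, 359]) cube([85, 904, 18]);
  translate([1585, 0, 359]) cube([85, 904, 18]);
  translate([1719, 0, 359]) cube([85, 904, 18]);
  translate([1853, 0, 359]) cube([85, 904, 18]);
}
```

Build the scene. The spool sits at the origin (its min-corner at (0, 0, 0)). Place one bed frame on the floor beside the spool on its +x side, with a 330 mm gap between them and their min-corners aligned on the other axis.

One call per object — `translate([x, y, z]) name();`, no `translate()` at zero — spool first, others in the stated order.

spool();
translate([582, 0, 0]) bed_frame();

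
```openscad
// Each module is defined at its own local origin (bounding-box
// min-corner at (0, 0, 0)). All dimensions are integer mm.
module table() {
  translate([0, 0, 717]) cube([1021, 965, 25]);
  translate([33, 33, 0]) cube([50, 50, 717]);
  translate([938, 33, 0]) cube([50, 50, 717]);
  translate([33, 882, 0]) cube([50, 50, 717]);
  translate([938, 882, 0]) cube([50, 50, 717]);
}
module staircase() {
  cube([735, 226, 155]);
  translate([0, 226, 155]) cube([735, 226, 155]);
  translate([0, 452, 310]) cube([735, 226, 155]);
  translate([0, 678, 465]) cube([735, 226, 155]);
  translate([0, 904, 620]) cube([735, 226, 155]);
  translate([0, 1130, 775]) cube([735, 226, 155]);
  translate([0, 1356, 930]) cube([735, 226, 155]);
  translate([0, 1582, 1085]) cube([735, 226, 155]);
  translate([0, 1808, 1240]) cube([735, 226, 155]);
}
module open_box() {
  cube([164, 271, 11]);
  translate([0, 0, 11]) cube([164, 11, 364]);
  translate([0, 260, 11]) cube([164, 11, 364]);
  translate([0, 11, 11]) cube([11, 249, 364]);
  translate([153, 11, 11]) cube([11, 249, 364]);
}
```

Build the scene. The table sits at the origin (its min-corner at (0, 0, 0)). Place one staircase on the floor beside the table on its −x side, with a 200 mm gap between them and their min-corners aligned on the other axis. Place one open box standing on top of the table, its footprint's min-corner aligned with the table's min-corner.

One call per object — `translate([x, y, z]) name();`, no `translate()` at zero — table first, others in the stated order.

table();
translate([-935, 0, 0]) staircase();
translate([0, 0, 742]) open_box();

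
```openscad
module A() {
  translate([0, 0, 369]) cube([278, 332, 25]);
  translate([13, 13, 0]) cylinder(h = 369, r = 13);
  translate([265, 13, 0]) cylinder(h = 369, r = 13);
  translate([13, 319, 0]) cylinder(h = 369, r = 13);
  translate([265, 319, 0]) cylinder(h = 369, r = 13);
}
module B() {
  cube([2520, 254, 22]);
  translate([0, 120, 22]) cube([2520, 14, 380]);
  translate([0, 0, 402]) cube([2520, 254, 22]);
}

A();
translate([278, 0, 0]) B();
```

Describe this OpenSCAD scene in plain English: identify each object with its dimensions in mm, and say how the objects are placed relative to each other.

A is a simple wooden stool: a rectangular seat 278 mm (x) by 332 mm (y), 25 mm thick, top face at z = 394 mm, on four round legs, each 26 mm in diameter. The legs rest on z = 0, each leg's axis is inset half a diameter from the nearest pair of seat edges (so the leg's bounding box is flush with the corner).

B is an I-beam lying along x, 2520 mm long. Overall section height 424 mm. Two flanges 254 mm wide (y) and 22 mm thick, one on the floor and one at the top; a web 14 mm thick runs between them, centred on the flange width.

The I-beam is against the stool's +x side, with their −y faces flush.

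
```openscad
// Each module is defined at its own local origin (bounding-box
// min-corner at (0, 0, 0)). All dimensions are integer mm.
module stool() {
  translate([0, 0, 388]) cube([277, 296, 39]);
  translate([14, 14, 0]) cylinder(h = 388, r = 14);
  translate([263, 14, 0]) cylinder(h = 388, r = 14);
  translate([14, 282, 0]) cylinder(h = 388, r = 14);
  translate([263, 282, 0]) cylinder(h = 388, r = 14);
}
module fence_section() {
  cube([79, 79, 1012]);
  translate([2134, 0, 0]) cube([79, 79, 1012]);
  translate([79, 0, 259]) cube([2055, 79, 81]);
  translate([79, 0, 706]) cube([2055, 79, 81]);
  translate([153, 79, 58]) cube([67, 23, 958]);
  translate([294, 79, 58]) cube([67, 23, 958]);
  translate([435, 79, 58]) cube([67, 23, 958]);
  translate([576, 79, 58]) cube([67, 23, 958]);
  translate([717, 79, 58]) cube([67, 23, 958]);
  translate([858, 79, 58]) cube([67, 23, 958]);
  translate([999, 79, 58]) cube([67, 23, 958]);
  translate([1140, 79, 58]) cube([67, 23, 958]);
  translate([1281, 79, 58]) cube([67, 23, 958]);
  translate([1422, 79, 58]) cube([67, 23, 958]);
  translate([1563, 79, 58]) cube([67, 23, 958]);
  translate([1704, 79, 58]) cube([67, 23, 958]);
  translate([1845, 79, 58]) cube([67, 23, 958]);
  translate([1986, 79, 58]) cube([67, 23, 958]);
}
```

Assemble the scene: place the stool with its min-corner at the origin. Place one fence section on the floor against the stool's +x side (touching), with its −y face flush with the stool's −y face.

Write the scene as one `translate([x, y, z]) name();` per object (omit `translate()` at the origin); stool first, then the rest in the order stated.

stool();
translate([277, 0, 0]) fence_section();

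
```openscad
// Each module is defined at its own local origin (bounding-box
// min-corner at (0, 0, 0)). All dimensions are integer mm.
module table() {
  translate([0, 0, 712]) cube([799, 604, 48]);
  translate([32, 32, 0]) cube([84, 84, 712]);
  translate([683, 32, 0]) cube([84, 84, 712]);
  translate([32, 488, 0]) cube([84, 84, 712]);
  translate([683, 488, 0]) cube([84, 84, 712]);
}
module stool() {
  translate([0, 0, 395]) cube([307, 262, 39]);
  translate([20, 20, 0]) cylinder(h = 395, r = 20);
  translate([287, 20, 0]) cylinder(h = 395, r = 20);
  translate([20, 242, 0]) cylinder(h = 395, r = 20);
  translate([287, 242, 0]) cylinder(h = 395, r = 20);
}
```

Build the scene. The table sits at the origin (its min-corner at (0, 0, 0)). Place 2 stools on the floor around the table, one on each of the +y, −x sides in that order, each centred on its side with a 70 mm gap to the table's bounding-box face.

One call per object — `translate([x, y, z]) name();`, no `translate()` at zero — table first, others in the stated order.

table();
translate([246, 674, 0]) stool();
translate([-377, 171, 0]) stool();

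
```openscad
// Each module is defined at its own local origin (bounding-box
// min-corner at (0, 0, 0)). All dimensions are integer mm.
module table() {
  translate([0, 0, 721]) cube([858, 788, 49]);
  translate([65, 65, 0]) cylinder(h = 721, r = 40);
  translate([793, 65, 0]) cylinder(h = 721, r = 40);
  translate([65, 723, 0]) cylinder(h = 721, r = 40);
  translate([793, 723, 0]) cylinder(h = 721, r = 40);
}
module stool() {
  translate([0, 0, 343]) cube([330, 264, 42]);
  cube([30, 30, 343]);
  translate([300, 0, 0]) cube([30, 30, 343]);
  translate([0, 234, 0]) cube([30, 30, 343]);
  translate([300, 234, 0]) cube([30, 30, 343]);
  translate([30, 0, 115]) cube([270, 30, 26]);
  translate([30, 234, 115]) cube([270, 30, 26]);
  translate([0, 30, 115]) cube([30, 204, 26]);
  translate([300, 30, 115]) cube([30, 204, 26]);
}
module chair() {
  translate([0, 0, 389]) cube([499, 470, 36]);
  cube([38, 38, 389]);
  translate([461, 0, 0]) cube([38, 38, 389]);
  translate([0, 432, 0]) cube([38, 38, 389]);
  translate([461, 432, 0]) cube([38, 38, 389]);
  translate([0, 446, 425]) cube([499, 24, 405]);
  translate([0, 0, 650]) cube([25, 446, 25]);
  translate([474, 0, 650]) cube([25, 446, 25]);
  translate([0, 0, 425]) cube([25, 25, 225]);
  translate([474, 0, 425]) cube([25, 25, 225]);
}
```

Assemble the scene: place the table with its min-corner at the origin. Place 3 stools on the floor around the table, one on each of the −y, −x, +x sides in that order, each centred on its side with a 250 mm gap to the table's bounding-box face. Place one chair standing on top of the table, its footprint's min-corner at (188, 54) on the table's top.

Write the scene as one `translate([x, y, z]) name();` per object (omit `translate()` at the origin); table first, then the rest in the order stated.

table();
translate([264, -514, 0]) stool();
translate([-580, 262, 0]) stool();
translate([1108, 262, 0]) stool();
translate([188, 54, 770]) chair();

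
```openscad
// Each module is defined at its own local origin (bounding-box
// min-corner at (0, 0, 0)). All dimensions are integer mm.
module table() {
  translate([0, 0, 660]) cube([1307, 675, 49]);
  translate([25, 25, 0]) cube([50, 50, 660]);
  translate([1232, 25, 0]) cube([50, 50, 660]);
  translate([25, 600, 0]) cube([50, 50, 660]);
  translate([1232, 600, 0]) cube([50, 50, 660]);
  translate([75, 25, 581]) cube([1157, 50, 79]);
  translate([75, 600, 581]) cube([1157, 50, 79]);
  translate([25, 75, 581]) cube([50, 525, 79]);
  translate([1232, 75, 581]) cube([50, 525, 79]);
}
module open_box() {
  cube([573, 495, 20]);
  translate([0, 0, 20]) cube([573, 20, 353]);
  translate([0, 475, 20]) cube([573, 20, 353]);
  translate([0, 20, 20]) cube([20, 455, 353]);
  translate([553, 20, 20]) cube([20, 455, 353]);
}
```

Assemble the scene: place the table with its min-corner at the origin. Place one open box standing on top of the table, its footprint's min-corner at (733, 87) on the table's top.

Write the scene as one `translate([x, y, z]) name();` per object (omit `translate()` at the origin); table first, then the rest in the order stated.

table();
translate([733, 87, 709]) open_box();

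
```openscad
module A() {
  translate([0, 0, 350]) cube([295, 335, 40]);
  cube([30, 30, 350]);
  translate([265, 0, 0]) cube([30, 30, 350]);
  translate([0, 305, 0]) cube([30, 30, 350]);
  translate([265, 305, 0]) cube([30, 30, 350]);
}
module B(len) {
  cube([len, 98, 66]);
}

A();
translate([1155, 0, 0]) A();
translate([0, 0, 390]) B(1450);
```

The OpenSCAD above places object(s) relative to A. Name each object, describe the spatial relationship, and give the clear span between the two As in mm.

Second stool starts at x = 1155; first ends at x = 295; clear span = 1155 − 295 = 860 mm.

A is a stool. B is a beam. A beam spans the tops of two stools. The clear span between the two stools is 860 mm.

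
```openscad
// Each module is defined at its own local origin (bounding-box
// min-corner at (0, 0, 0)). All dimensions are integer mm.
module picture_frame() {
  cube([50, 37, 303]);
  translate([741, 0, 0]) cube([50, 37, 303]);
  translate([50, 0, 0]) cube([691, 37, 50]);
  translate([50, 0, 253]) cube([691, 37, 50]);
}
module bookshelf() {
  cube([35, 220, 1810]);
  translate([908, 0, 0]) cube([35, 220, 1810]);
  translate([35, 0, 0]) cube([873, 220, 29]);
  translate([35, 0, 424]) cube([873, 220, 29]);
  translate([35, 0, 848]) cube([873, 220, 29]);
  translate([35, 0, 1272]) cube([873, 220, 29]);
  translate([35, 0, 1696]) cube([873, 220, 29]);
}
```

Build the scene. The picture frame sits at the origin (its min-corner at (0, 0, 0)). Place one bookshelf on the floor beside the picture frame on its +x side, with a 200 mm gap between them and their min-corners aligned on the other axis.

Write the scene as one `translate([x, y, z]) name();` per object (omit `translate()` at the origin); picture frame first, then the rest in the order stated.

picture_frame();
translate([991, 0, 0]) bookshelf();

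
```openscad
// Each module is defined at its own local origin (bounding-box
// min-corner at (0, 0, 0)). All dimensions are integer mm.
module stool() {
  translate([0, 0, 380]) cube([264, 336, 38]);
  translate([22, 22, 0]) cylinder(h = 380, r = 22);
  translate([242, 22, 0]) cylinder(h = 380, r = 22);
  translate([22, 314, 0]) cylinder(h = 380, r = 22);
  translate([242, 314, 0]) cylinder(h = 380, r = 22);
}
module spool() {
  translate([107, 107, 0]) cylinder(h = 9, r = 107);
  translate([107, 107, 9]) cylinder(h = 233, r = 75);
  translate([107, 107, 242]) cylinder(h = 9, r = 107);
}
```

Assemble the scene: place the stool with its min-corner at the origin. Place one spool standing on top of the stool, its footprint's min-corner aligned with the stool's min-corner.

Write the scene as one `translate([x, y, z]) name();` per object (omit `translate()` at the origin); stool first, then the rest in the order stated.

stool();
translate([0, 0, 418]) spool();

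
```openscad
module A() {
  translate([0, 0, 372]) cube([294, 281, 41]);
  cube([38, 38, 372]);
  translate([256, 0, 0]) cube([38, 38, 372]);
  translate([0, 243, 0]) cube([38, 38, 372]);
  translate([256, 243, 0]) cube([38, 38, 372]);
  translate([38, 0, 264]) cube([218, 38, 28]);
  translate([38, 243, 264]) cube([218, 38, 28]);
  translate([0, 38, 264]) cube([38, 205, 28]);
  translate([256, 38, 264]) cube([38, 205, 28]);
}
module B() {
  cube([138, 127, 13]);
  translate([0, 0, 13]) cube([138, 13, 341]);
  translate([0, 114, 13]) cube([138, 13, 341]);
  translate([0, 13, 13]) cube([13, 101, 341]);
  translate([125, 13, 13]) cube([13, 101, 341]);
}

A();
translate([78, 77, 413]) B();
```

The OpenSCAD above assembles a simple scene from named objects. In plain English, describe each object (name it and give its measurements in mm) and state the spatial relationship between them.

A is a four-legged stool. The seat is 294×281 mm, 41 mm thick, top at z = 413 mm. It stands on four square legs, each 38×38 mm in cross-section, from z = 0 to the seat underside, each flush with a corner of the seat. Four stretchers, 38 mm wide and 28 mm tall, connect adjacent legs with their undersides at z = 264 mm, each running between the inner faces of the legs it joins and aligned with the legs' outer faces on the other axis.

B is an open-topped rectangular box: outside dimensions 138×127×354 mm, with a uniform wall and base thickness of 13 mm. The base is a full 138×127 slab on the floor; four walls sit on top of the base. The front and back walls (the −y and +y sides) span the full width; the two side walls fit between them.

The open box is on top of the stool, centred.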